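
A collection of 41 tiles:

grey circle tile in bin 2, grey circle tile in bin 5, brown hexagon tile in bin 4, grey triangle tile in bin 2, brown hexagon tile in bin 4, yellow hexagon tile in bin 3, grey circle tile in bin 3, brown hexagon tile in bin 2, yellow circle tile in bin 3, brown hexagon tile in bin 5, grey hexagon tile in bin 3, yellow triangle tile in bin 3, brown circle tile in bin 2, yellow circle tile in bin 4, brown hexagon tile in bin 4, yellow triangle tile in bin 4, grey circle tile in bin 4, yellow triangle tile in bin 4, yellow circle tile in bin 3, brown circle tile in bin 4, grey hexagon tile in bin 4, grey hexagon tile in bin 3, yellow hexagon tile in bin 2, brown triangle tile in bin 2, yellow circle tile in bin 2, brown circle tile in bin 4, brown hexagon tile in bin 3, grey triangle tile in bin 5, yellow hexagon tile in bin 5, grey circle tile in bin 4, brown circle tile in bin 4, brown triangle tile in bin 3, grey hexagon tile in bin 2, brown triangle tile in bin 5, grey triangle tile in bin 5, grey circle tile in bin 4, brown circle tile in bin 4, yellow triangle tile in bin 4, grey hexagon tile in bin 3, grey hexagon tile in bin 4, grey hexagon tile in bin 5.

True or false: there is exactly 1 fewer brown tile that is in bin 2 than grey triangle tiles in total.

brown tiles in bin 2: 3.
grey triangle tiles: 3.
The claim requires 3 − 3 (= 0) to equal 1, which does not hold.

False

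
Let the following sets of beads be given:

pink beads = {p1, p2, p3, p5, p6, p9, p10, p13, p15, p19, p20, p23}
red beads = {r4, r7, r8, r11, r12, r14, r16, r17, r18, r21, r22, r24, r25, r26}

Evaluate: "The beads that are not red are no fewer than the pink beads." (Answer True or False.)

True

|beads that are not red| = 12.
|pink beads| = 12.
The claim requires 12 ≥ 12, which holds.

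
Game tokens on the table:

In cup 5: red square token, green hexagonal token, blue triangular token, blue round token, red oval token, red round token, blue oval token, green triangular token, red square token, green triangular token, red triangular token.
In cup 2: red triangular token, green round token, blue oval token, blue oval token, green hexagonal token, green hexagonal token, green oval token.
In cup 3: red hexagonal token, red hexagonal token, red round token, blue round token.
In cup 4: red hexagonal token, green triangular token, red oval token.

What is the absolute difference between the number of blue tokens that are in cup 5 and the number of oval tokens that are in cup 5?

blue tokens in cup 5: 3. oval tokens in cup 5: 2.
|3 − 2| = 3 − 2 = 1.

1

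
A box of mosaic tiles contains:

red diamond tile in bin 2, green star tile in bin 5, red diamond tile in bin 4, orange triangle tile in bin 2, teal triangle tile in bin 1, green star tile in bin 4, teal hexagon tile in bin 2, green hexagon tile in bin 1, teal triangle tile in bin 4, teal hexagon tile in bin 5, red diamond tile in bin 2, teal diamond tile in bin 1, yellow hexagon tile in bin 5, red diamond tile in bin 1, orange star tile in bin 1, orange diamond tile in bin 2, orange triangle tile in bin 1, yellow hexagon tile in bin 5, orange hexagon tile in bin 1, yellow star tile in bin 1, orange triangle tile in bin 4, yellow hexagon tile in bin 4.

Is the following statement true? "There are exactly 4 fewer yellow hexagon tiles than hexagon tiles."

yellow hexagon tiles: 3.
hexagon tiles: 7.
The claim requires 7 − 3 (= 4) to equal 4, which holds.

True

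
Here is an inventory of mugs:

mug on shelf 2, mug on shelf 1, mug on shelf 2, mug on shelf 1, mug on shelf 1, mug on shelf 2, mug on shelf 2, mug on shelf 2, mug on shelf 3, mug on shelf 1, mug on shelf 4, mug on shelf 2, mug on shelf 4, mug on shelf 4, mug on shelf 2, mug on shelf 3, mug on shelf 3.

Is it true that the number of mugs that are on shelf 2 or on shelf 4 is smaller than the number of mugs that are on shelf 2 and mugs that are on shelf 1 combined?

True

|mugs on shelf 2 or on shelf 4| = 10.
mugs on shelf 2: 7; mugs on shelf 1: 4; combined: 7 + 4 = 11.
The claim requires 10 < 11, which holds.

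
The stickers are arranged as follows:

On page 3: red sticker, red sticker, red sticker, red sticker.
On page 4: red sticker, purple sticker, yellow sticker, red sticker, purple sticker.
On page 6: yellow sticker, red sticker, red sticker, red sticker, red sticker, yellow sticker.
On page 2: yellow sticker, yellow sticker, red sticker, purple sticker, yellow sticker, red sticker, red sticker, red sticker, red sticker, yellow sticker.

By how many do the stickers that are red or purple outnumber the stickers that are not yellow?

0

stickers that are red or purple: 18.
stickers that are not yellow: 18.
18 − 18 = 0.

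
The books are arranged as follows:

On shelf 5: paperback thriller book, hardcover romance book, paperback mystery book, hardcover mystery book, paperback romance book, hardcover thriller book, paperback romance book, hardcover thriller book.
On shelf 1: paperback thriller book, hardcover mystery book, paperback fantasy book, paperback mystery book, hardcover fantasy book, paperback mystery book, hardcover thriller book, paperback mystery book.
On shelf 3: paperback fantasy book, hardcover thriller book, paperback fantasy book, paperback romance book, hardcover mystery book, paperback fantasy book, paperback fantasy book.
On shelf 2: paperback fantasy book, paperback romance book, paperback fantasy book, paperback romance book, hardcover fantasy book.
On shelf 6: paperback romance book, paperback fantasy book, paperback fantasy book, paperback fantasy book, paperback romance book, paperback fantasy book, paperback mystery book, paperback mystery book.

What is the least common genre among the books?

thriller

Counts by genre: fantasy 13, mystery 9, romance 8, thriller 6.
The minimum is 6, held uniquely by thriller.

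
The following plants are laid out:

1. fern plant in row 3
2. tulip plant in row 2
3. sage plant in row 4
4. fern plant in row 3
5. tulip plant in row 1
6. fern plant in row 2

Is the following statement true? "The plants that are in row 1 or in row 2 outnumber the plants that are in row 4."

True

There are 3 plants in row 1 or in row 2.
There is 1 plant in row 4.
The claim requires 3 > 1, which holds.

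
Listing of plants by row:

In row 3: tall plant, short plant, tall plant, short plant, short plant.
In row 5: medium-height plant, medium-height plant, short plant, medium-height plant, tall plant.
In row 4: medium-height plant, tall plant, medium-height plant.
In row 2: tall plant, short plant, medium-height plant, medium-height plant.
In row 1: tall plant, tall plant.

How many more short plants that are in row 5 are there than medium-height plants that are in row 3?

short plants in row 5: 1.
medium-height plants in row 3: 0.
1 − 0 = 1.

1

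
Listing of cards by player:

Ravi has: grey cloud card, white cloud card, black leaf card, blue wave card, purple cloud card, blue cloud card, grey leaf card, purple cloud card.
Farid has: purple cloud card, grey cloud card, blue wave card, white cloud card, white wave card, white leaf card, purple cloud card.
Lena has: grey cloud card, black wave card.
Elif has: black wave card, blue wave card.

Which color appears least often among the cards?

black

Counts by color: white 4, purple 4, grey 4, blue 4, black 3.
The minimum is 3, held uniquely by black.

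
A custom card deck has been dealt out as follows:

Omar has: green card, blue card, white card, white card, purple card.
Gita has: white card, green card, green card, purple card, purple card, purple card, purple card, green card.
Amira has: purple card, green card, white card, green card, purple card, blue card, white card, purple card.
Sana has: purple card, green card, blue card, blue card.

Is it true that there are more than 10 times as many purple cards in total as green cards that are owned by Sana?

|purple cards| = 9.
|green cards owned by Sana| = 1.
The claim requires 9 > 10 × 1 = 10, which does not hold.

False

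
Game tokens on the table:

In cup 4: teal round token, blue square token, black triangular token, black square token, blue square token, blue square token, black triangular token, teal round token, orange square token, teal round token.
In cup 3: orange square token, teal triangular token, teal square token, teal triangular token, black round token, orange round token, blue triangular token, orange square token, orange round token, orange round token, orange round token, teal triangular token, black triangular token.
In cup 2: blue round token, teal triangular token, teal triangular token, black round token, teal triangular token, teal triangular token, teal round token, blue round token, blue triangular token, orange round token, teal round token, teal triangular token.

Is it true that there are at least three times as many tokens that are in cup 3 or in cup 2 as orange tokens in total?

True

|tokens in cup 3 or in cup 2| = 25.
|orange tokens| = 8.
The claim requires 25 ≥ 3 × 8 = 24, which holds.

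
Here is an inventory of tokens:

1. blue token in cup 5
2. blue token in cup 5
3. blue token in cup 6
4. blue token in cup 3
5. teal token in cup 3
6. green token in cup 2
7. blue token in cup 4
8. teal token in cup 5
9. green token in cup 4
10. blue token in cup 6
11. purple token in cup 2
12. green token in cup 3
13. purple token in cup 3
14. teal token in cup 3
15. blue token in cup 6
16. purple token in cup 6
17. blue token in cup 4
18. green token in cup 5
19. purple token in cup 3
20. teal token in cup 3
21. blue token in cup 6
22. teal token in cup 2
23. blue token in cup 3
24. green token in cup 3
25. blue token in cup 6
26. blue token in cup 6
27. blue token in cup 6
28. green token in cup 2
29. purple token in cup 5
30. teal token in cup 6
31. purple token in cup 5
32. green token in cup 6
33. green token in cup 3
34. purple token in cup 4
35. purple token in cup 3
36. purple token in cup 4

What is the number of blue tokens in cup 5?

2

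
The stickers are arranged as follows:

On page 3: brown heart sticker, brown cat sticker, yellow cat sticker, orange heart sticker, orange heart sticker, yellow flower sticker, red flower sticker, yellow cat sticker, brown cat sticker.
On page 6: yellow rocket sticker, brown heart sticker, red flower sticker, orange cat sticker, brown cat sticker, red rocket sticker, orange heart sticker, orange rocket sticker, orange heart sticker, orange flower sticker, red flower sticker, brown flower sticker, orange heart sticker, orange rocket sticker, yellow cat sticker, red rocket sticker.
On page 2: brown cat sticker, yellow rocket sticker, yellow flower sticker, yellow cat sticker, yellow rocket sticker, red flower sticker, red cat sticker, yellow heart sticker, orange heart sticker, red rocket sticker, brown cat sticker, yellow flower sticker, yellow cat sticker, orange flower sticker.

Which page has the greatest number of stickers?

page 6

Counts by page: page 6→16, page 2→14, page 3→9.
The maximum is 16, held uniquely by page 6.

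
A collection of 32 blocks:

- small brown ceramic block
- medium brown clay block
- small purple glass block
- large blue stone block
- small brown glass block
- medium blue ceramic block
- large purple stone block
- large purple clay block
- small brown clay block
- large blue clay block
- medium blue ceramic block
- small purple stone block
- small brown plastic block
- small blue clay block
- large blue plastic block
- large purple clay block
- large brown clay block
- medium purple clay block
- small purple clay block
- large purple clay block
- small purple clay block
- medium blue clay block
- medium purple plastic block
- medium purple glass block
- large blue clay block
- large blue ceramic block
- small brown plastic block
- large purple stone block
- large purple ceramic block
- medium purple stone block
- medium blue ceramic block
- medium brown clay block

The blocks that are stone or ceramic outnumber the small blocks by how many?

1

blocks that are stone or ceramic: 11.
small blocks: 10.
11 − 10 = 1.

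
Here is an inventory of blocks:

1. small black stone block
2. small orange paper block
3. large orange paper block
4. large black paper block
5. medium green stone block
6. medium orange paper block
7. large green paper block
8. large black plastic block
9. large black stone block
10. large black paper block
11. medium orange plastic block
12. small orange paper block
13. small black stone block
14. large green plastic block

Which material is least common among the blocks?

plastic

Counts by material: paper 7, stone 4, plastic 3.
The minimum is 3, held uniquely by plastic.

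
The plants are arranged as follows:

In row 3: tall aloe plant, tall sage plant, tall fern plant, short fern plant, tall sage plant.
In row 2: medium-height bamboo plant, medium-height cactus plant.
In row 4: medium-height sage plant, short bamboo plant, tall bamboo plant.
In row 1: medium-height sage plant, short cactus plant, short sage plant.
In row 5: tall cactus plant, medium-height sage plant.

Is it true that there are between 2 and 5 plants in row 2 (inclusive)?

plants in row 2: 2.
The claim requires 2 ≤ 2 ≤ 5, which holds.

True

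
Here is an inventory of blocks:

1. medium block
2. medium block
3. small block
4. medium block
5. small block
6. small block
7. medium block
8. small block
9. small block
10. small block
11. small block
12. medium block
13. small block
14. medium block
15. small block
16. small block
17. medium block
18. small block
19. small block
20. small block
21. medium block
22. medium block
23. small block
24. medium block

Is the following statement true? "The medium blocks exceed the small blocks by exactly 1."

There are 10 medium blocks.
There are 14 small blocks.
The claim requires 10 − 14 (= -4) to equal 1, which does not hold.

False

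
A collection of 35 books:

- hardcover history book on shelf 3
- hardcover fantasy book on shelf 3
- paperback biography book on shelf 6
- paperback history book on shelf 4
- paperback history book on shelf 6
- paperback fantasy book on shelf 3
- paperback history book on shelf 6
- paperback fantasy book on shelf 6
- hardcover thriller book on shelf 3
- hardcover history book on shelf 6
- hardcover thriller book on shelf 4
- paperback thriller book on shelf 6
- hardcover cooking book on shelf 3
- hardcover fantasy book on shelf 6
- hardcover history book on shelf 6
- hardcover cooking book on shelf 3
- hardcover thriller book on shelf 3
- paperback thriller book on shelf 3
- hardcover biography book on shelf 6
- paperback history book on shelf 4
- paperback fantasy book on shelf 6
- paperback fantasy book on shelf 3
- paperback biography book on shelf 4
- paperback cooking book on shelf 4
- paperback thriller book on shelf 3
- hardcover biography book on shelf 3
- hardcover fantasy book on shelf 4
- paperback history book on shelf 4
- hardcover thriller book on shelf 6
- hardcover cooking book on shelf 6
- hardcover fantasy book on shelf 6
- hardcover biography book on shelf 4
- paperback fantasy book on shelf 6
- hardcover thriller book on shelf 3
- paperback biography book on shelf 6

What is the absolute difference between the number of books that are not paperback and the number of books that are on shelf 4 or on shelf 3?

2

books that are not paperback: 18. books on shelf 4 or on shelf 3: 20.
|18 − 20| = 20 − 18 = 2.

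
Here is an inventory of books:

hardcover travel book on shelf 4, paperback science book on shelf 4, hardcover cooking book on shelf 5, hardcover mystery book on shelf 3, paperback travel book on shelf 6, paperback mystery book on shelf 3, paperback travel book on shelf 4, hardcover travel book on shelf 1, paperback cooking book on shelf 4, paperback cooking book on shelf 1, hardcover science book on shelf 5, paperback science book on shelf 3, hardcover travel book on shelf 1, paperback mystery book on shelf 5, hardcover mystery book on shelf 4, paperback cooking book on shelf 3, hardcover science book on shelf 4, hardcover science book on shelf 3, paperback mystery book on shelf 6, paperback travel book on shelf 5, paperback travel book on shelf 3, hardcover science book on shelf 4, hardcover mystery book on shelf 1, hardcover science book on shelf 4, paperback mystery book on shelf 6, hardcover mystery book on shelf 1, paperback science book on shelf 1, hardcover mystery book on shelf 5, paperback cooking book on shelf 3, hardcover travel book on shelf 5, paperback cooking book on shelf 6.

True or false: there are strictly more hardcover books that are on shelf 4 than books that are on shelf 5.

False

There are 5 hardcover books on shelf 4.
There are 6 books on shelf 5.
The claim requires 5 > 6, which does not hold.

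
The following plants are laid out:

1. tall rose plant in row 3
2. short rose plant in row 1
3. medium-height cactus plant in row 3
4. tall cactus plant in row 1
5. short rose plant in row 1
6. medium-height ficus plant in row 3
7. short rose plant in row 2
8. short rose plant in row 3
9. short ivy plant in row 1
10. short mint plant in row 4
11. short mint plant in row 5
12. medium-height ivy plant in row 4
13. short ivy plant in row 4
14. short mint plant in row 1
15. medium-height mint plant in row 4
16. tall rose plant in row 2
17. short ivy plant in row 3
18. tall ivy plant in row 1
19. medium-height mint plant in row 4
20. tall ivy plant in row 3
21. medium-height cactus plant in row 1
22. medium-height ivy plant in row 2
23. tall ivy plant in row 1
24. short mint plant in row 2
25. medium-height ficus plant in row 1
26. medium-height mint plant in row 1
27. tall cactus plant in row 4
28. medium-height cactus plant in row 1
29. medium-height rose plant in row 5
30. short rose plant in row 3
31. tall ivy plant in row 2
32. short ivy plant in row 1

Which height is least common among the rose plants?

medium-height

Counts by height (restricted to rose plants): short 5, tall 2, medium-height 1.
The minimum is 1, held uniquely by medium-height.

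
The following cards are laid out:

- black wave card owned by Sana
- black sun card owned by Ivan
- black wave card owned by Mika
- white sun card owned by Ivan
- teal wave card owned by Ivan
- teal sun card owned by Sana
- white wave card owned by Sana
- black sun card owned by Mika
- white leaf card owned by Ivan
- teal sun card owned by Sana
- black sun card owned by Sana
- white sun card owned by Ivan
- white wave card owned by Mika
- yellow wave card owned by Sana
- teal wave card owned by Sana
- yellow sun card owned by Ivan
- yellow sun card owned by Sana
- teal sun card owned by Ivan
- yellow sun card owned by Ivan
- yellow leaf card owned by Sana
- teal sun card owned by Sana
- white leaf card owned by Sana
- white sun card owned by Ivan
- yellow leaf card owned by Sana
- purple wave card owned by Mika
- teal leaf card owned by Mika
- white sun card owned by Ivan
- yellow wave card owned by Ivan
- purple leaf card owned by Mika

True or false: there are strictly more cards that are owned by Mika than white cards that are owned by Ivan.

True

cards owned by Mika: 6.
white cards owned by Ivan: 5.
The claim requires 6 > 5, which holds.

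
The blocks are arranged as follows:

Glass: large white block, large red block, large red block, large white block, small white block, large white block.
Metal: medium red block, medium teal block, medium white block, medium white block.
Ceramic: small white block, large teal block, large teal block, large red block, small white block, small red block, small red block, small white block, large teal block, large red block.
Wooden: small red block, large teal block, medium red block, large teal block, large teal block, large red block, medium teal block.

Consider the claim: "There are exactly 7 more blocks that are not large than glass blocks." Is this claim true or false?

True

blocks that are not large: 13.
glass blocks: 6.
The claim requires 13 − 6 (= 7) to equal 7, which holds.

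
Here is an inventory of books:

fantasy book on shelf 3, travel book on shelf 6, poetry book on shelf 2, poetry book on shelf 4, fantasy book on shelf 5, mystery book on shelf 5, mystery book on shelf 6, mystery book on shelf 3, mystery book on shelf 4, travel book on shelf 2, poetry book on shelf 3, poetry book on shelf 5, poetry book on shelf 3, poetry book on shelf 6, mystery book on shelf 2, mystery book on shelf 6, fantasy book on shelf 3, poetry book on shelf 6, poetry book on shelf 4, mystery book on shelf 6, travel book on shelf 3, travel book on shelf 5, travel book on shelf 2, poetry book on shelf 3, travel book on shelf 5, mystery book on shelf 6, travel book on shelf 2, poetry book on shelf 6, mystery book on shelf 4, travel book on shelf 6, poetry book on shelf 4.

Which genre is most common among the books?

Counts by genre: poetry 11, mystery 9, travel 8, fantasy 3.
The maximum is 11, held uniquely by poetry.

poetry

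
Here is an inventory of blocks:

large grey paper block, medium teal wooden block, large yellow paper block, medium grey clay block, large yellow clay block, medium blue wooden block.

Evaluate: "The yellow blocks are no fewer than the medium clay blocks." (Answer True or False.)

There are 2 yellow blocks.
There is 1 medium clay block.
The claim requires 2 ≥ 1, which holds.

True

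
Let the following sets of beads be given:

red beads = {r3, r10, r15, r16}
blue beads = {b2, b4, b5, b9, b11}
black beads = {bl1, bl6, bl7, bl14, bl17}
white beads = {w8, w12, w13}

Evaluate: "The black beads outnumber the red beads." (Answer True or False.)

|black beads| = 5.
|red beads| = 4.
The claim requires 5 > 4, which holds.

True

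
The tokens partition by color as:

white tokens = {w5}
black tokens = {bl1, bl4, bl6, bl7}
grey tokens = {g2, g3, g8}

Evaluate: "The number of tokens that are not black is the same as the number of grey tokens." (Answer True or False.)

tokens that are not black: 4.
grey tokens: 3.
The claim requires 4 = 3, which does not hold.

False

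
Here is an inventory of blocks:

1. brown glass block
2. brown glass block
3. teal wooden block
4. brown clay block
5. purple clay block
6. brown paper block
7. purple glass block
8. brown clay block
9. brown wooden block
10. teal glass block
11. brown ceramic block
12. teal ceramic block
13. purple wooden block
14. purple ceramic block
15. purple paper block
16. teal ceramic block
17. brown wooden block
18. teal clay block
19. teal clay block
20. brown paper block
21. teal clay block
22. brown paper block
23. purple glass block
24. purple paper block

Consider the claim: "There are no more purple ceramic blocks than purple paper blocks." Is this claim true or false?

|purple ceramic blocks| = 1.
|purple paper blocks| = 2.
The claim requires 1 ≤ 2, which holds.

True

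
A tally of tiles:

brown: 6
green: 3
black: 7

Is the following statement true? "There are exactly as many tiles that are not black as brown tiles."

There are 9 tiles that are not black.
There are 6 brown tiles.
The claim requires 9 = 6, which does not hold.

False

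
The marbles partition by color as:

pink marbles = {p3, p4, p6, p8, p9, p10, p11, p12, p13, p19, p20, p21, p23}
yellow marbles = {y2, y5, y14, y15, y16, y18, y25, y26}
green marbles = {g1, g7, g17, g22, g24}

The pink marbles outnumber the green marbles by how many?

8

pink marbles: 13.
green marbles: 5.
13 − 5 = 8.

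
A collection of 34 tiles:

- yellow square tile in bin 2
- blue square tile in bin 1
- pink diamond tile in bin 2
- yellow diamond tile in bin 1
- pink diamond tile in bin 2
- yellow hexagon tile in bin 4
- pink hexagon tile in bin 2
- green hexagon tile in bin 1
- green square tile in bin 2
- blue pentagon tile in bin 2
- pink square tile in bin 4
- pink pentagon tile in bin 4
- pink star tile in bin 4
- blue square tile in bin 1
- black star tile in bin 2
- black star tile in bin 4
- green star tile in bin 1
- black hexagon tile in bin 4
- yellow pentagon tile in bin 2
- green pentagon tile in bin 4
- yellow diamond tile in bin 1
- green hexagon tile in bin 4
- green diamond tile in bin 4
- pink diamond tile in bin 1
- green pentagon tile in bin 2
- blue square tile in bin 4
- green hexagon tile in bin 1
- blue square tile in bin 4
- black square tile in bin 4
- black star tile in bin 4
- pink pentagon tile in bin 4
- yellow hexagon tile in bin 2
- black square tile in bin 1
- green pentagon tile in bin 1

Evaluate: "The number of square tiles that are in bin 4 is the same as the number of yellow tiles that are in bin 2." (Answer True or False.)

square tiles in bin 4: 4.
yellow tiles in bin 2: 3.
The claim requires 4 = 3, which does not hold.

False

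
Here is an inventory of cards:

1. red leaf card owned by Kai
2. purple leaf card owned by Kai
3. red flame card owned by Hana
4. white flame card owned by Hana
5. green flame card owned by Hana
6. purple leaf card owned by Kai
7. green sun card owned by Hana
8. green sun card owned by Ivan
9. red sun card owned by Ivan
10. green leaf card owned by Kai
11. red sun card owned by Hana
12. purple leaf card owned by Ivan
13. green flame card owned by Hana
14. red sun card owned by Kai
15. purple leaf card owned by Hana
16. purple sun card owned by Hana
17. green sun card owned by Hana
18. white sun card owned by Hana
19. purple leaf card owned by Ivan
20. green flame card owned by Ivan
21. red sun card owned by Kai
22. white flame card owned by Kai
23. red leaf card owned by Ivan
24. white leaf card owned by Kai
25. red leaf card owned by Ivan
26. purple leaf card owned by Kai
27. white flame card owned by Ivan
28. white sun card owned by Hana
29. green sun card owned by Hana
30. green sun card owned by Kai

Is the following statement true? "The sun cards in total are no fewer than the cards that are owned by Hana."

True

There are 12 sun cards.
Count of cards owned by Hana: 12.
The claim requires 12 ≥ 12, which holds.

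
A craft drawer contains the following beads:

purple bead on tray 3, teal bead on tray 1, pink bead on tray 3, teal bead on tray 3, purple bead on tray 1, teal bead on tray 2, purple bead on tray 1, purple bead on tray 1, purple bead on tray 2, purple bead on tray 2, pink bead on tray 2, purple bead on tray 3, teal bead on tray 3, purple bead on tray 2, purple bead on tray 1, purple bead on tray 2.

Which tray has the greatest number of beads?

Counts by tray: tray 2→6, tray 3→5, tray 1→5.
The maximum is 6, held uniquely by tray 2.

tray 2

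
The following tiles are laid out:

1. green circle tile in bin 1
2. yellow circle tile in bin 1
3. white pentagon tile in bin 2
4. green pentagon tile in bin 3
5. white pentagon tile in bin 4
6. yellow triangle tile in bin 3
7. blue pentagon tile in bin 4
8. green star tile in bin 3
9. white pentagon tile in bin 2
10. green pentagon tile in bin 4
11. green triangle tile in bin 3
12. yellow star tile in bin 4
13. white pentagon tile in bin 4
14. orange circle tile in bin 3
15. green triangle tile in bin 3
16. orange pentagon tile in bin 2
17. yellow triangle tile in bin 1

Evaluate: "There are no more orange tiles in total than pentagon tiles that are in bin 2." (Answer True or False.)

|orange tiles| = 2.
|pentagon tiles in bin 2| = 3.
The claim requires 2 ≤ 3, which holds.

True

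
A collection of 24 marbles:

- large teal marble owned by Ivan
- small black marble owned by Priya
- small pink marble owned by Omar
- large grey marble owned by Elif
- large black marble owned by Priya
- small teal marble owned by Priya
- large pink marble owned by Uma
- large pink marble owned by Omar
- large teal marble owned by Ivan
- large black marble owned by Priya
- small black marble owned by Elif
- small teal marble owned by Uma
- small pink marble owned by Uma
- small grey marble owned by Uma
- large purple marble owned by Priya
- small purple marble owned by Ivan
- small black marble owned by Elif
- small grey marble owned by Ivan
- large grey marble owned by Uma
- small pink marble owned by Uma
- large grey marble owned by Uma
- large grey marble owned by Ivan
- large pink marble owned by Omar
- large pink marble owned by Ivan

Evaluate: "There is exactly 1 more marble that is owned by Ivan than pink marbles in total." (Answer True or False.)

False

|marbles owned by Ivan| = 6.
|pink marbles| = 7.
The claim requires 6 − 7 (= -1) to equal 1, which does not hold.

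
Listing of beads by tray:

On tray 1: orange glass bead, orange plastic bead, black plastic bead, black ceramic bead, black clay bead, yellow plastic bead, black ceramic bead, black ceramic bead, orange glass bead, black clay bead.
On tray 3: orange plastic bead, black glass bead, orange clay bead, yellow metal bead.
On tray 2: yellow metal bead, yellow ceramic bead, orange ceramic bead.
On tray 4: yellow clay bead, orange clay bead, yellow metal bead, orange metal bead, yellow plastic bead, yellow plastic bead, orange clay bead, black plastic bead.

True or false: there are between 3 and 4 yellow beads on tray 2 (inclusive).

False

There are 2 yellow beads on tray 2.
The claim requires 3 ≤ 2 ≤ 4, which does not hold.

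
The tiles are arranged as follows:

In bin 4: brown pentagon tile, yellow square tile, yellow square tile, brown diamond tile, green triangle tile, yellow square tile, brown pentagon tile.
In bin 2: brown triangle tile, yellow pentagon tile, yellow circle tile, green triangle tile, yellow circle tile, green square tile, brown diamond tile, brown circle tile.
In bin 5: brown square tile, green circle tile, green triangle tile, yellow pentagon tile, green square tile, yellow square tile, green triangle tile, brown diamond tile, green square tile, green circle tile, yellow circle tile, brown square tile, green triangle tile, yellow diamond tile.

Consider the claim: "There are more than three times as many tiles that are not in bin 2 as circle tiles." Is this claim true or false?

True

There are 21 tiles that are not in bin 2.
There are 6 circle tiles.
The claim requires 21 > 3 × 6 = 18, which holds.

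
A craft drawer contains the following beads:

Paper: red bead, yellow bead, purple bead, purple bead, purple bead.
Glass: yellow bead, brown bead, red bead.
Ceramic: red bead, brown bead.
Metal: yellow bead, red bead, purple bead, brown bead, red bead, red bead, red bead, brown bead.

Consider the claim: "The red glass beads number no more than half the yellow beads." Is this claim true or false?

True

|red glass beads| = 1.
|yellow beads| = 3.
The claim requires 2 × 1 = 2 ≤ 3, which holds.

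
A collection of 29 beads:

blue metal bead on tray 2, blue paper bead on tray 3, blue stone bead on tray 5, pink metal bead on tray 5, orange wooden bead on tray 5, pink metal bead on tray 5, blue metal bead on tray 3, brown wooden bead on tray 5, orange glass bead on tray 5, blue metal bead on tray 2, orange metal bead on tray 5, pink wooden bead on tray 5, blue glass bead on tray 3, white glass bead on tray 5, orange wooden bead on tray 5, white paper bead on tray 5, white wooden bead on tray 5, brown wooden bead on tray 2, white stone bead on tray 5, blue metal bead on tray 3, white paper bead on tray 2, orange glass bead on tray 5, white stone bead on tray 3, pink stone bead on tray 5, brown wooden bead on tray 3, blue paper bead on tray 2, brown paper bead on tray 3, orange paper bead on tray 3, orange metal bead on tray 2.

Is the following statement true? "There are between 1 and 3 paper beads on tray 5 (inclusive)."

True

There is 1 paper bead on tray 5.
The claim requires 1 ≤ 1 ≤ 3, which holds.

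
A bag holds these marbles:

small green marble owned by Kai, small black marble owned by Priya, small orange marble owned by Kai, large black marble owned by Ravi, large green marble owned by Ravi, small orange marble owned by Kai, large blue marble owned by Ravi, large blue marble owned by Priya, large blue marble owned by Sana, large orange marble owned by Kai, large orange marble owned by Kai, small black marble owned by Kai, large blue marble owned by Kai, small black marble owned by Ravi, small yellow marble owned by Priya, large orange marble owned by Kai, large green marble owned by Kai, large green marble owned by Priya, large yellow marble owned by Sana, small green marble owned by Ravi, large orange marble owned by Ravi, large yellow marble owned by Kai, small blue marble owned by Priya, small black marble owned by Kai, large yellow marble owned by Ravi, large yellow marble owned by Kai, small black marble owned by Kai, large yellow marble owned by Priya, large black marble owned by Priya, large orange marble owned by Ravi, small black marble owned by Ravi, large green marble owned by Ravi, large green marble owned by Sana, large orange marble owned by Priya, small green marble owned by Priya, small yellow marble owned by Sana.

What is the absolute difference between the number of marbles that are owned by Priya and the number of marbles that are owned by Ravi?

1

marbles owned by Priya: 9. marbles owned by Ravi: 10.
|9 − 10| = 10 − 9 = 1.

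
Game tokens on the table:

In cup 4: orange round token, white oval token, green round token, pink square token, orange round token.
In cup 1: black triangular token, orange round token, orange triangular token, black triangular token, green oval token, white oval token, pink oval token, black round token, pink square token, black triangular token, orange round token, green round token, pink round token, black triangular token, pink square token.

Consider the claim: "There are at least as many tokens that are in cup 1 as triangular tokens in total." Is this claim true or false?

|tokens in cup 1| = 15.
|triangular tokens| = 5.
The claim requires 15 ≥ 5, which holds.

True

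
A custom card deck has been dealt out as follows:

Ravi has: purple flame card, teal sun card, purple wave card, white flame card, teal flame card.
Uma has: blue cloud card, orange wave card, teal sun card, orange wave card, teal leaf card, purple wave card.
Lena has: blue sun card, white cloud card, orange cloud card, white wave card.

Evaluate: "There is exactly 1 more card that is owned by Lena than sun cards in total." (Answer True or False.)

Count of cards owned by Lena: 4.
There are 3 sun cards.
The claim requires 4 − 3 (= 1) to equal 1, which holds.

True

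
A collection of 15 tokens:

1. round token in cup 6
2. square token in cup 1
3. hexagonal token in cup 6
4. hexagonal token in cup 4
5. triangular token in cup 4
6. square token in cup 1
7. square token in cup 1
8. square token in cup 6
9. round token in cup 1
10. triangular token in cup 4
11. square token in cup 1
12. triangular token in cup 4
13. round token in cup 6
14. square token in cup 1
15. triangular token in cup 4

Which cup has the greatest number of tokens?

cup 1

Counts by cup: cup 1→6, cup 4→5, cup 6→4.
The maximum is 6, held uniquely by cup 1.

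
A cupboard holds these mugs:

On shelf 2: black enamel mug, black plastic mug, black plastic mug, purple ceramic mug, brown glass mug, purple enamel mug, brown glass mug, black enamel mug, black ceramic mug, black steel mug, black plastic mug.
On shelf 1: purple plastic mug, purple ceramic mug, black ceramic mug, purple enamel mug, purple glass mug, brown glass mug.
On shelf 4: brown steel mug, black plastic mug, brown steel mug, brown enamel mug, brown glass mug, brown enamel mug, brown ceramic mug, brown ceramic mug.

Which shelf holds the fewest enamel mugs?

shelf 1

Counts by shelf (restricted to enamel mugs): shelf 2→3, shelf 4→2, shelf 1→1.
The minimum is 1, held uniquely by shelf 1.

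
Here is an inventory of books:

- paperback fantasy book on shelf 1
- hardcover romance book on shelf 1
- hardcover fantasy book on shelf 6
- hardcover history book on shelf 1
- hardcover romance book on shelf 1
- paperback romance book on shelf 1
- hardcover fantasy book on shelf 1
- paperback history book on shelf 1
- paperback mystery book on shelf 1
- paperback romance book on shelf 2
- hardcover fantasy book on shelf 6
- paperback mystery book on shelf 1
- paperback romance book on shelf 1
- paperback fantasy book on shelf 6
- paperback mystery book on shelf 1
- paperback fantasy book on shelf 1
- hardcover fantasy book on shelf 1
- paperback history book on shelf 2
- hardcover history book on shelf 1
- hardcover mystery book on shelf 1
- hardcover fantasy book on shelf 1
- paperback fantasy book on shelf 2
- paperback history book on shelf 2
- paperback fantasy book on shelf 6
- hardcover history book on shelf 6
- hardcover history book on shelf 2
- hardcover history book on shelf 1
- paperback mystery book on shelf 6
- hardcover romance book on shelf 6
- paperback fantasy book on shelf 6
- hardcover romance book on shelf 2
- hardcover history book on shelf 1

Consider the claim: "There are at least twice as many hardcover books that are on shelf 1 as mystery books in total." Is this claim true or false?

True

|hardcover books on shelf 1| = 10.
|mystery books| = 5.
The claim requires 10 ≥ 2 × 5 = 10, which holds.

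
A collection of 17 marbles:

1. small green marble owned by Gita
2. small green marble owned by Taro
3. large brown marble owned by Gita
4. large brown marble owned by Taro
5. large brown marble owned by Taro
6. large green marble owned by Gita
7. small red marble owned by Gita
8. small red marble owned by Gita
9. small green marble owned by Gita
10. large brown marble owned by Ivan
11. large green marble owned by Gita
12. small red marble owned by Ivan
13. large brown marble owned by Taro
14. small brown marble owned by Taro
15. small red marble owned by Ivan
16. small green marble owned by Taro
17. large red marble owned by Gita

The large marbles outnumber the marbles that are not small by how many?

0

large marbles: 8.
marbles that are not small: 8.
8 − 8 = 0.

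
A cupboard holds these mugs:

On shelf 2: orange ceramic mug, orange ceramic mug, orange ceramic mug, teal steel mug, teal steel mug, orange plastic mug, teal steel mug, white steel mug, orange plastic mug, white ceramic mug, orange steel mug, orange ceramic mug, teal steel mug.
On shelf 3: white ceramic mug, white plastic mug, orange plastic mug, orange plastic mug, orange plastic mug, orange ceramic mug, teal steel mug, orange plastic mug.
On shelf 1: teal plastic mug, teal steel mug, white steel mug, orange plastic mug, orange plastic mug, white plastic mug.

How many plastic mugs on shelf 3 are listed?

5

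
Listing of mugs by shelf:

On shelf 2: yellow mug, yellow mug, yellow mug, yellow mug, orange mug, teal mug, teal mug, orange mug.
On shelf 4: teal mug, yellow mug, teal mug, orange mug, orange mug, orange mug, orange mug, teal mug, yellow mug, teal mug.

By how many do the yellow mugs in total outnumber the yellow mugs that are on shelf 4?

yellow mugs: 6.
yellow mugs on shelf 4: 2.
6 − 2 = 4.

4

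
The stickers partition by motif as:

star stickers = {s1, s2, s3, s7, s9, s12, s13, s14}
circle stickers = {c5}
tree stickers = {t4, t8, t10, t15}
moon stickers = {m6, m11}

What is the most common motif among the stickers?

star

Counts by motif: star 8, tree 4, moon 2, circle 1.
The maximum is 8, held uniquely by star.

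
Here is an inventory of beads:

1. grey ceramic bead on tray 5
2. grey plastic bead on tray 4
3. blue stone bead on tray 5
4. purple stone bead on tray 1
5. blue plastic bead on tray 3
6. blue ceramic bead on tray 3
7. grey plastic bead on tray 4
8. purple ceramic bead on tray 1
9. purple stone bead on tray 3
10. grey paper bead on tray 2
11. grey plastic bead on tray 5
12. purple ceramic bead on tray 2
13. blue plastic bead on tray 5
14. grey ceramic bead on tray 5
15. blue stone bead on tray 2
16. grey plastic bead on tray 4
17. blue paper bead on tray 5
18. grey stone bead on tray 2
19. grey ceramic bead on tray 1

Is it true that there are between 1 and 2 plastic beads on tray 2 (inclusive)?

|plastic beads on tray 2| = 0.
The claim requires 1 ≤ 0 ≤ 2, which does not hold.

False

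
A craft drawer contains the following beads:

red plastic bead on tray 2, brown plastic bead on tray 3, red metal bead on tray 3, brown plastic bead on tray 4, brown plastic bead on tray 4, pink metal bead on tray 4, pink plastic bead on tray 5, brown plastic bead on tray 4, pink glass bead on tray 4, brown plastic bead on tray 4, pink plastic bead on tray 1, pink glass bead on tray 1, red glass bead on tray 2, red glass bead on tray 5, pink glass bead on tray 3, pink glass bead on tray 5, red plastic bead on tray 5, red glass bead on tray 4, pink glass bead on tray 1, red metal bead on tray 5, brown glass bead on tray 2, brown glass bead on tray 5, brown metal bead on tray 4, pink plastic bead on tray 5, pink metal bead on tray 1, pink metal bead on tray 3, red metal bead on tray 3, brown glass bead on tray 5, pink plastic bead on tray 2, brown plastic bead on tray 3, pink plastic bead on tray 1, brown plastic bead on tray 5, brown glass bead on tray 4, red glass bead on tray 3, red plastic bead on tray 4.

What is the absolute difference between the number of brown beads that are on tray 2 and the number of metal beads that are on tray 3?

2

brown beads on tray 2: 1. metal beads on tray 3: 3.
|1 − 3| = 3 − 1 = 2.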